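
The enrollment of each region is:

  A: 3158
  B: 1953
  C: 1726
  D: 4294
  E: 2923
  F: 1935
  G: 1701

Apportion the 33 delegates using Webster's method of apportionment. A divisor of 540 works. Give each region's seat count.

A 6, B 4, C 3, D 8, E 5, F 4, G 3

With modified divisor 540: modified quotas A 5.848, B 3.617, C 3.196, D 7.952, E 5.413, F 3.583, G 3.150.
Rounding to the nearest integer: A 6, B 4, C 3, D 8, E 5, F 4, G 3 (total 33).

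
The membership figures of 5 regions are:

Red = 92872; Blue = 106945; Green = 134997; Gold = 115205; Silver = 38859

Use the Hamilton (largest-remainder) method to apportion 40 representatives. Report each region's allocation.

The standard divisor is 488878/40 ≈ 12221.95.
Standard quotas: Red 7.5988, Blue 8.7502, Green 11.0455, Gold 9.4261, Silver 3.1794.
Lower quotas: Red 7, Blue 8, Green 11, Gold 9, Silver 3 (sum 38, leaving 2 seats).
Remainders in descending order: Blue 0.7502, Red 0.5988, Gold 0.4261, Silver 0.1794, Green 0.0455.
Largest remainders: Blue, Red receive the extra seats.

Red: 8, Blue: 9, Green: 11, Gold: 9, Silver: 3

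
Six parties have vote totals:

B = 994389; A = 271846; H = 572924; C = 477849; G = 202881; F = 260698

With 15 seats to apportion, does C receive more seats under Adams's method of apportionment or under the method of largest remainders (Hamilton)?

Hamilton

Adams: B 5, A 2, H 3, C 2, G 1, F 2.
Hamilton: B 5, A 2, H 3, C 3, G 1, F 1.
C gets 2 under Adams and 3 under Hamilton.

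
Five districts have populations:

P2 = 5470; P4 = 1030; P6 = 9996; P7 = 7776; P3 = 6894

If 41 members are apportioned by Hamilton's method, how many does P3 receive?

Standard divisor: 31166 ÷ 41 ≈ 760.146.
Standard quotas: P2 7.1960, P4 1.3550, P6 13.1501, P7 10.2296, P3 9.0693.
Lower quotas: P2 7, P4 1, P6 13, P7 10, P3 9 (sum 40, leaving 1 seat).
Remainders in descending order: P4 0.3550, P7 0.2296, P2 0.1960, P6 0.1501, P3 0.0693.
Largest remainder: P4 receives the extra seat.
P3 receives 9.

9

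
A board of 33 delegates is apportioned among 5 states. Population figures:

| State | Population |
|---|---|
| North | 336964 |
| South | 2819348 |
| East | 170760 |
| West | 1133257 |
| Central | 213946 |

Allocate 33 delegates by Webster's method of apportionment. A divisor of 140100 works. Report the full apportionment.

North 2, South 20, East 1, West 8, Central 2

With modified divisor 140100: modified quotas North 2.405, South 20.124, East 1.219, West 8.089, Central 1.527.
Rounding to the nearest integer: North 2, South 20, East 1, West 8, Central 2 (total 33).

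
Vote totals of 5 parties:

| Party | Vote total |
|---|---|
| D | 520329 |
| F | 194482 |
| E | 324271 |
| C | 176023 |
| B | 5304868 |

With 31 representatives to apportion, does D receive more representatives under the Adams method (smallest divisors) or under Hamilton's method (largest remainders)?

Adams

Adams: D 3, F 1, E 2, C 1, B 24.
Hamilton: D 2, F 1, E 2, C 1, B 25.
D gets 3 under Adams and 2 under Hamilton.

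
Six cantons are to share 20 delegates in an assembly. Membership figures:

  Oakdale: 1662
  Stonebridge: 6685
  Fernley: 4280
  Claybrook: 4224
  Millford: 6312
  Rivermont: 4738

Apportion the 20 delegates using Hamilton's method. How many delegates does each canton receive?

Standard divisor: 27901 ÷ 20 ≈ 1395.05.
Standard quotas: Oakdale 1.1914, Stonebridge 4.7919, Fernley 3.0680, Claybrook 3.0278, Millford 4.5246, Rivermont 3.3963.
Lower quotas: Oakdale 1, Stonebridge 4, Fernley 3, Claybrook 3, Millford 4, Rivermont 3 (sum 18, leaving 2 seats).
Remainders in descending order: Stonebridge 0.7919, Millford 0.5246, Rivermont 0.3963, Oakdale 0.1914, Fernley 0.0680, Claybrook 0.0278.
Largest remainders: Stonebridge, Millford receive the extra seats.

Oakdale 1; Stonebridge 5; Fernley 3; Claybrook 3; Millford 5; Rivermont 3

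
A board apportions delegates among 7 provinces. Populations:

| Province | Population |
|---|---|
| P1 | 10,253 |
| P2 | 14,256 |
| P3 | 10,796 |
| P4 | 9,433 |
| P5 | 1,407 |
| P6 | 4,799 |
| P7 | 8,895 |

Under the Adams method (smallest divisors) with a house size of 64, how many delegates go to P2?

15

Standard divisor 59839/64 ≈ 934.984; standard quotas: P1 10.966, P2 15.247, P3 11.547, P4 10.089, P5 1.505, P6 5.133, P7 9.514.
Rounding up gives 11, 16, 12, 11, 2, 6, 10 = 68 seats, so the divisor must be adjusted.
With modified divisor 985: modified quotas P1 10.409, P2 14.473, P3 10.960, P4 9.577, P5 1.428, P6 4.872, P7 9.030.
Rounding up: P1 11, P2 15, P3 11, P4 10, P5 2, P6 5, P7 10 (total 64).
P2 receives 15.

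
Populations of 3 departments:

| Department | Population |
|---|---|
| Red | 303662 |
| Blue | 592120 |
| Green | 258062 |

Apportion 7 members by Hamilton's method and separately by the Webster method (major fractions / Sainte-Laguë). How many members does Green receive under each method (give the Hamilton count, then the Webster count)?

Hamilton: Red 2, Blue 4, Green 1.
Webster: Red 2, Blue 3, Green 2.
Green gets 1 under Hamilton and 2 under Webster.

1 and 2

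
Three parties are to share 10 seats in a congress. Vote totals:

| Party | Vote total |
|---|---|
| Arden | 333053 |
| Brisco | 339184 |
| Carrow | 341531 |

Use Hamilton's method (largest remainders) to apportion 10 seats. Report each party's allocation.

Arden: 3; Brisco: 3; Carrow: 4

Total 1013768; standard divisor 1013768/10 ≈ 101376.8.
Standard quotas: Arden 3.2853, Brisco 3.3458, Carrow 3.3689.
Lower quotas: Arden 3, Brisco 3, Carrow 3 (sum 9, leaving 1 seat).
Remainders in descending order: Carrow 0.3689, Brisco 0.3458, Arden 0.2853.
The surplus seat goes to Carrow.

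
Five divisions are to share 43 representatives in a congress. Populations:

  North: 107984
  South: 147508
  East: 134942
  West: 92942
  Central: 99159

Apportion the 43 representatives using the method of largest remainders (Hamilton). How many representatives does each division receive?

North 8, South 11, East 10, West 7, Central 7

Standard divisor: 582535 ÷ 43 ≈ 13547.326.
Standard quotas: North 7.9709, South 10.8883, East 9.9608, West 6.8605, Central 7.3195.
Lower quotas: North 7, South 10, East 9, West 6, Central 7 (sum 39, leaving 4 seats).
Remainders in descending order: North 0.9709, East 0.9608, South 0.8883, West 0.8605, Central 0.3195.
Largest remainders: North, East, South, West receive the extra seats.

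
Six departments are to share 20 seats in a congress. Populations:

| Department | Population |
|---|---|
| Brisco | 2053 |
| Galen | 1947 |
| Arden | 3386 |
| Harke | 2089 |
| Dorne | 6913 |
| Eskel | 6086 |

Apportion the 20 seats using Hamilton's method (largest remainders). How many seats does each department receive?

The standard divisor is 22474/20 ≈ 1123.7.
Standard quotas: Brisco 1.8270, Galen 1.7327, Arden 3.0133, Harke 1.8590, Dorne 6.1520, Eskel 5.4160.
Lower quotas: Brisco 1, Galen 1, Arden 3, Harke 1, Dorne 6, Eskel 5 (sum 17, leaving 3 seats).
Remainders in descending order: Harke 0.8590, Brisco 0.8270, Galen 0.7327, Eskel 0.4160, Dorne 0.1520, Arden 0.0133.
Largest remainders: Harke, Brisco, Galen receive the extra seats.

Brisco=2, Galen=2, Arden=3, Harke=2, Dorne=6, Eskel=5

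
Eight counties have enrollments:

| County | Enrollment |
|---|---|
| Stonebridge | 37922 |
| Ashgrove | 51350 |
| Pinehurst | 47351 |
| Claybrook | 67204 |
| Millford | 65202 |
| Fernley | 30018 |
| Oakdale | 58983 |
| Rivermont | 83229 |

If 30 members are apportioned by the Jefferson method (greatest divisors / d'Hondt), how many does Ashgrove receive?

3

Standard divisor 441259/30 ≈ 14708.633; standard quotas: Stonebridge 2.578, Ashgrove 3.491, Pinehurst 3.219, Claybrook 4.569, Millford 4.433, Fernley 2.041, Oakdale 4.010, Rivermont 5.659.
Rounding down gives 2, 3, 3, 4, 4, 2, 4, 5 = 27 seats, so the divisor must be adjusted.
With modified divisor 12940: modified quotas Stonebridge 2.931, Ashgrove 3.968, Pinehurst 3.659, Claybrook 5.194, Millford 5.039, Fernley 2.320, Oakdale 4.558, Rivermont 6.432.
Rounding down: Stonebridge 2, Ashgrove 3, Pinehurst 3, Claybrook 5, Millford 5, Fernley 2, Oakdale 4, Rivermont 6 (total 30).
Ashgrove receives 3.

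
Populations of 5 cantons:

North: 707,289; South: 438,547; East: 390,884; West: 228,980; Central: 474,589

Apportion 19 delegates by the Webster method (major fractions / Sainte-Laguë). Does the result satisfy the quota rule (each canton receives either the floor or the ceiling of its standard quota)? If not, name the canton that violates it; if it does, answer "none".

none

Standard quotas: North 5.999, South 3.719, East 3.315, West 1.942, Central 4.025.
Webster allocation: North 6, South 4, East 3, West 2, Central 4.
Every allocation lies between the lower and upper quota.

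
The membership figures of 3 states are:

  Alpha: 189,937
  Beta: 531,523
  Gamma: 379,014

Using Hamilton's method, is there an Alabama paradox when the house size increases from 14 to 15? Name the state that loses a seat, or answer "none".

At 14 seats: Alpha 2, Beta 7, Gamma 5.
At 15 seats: Alpha 3, Beta 7, Gamma 5.
No state's allocation decreased.

none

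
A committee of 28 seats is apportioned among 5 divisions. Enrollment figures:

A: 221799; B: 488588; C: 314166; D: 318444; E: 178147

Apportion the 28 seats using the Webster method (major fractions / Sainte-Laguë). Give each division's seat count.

A 4, B 9, C 6, D 6, E 3

Standard divisor 1521144/28 ≈ 54326.571; standard quotas: A 4.083, B 8.994, C 5.783, D 5.862, E 3.279.
Rounding to the nearest integer gives A 4, B 9, C 6, D 6, E 3 — total 28, matching the house size, so no adjustment is needed.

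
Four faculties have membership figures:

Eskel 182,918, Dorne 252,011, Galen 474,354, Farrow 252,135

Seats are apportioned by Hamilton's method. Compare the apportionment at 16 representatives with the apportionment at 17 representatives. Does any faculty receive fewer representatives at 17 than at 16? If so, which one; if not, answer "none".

Eskel

At 16 seats: Eskel 3, Dorne 3, Galen 7, Farrow 3.
At 17 seats: Eskel 2, Dorne 4, Galen 7, Farrow 4.
Eskel drops from 3 to 2.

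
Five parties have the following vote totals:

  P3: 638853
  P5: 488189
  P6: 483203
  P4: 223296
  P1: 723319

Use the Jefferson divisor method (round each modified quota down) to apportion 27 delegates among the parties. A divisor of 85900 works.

P3=7; P5=5; P6=5; P4=2; P1=8

With modified divisor 85900: modified quotas P3 7.437, P5 5.683, P6 5.625, P4 2.599, P1 8.420.
Rounding down: P3 7, P5 5, P6 5, P4 2, P1 8 (total 27).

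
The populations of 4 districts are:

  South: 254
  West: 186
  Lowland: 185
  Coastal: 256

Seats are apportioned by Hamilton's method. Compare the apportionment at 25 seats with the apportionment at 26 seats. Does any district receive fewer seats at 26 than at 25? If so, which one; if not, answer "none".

At 25 seats: South 7, West 6, Lowland 5, Coastal 7.
At 26 seats: South 8, West 5, Lowland 5, Coastal 8.
West drops from 6 to 5.

West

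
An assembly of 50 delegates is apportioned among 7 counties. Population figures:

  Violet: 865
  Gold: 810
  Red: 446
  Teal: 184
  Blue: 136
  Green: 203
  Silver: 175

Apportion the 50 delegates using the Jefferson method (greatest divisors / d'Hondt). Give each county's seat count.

Violet 16, Gold 15, Red 8, Teal 3, Blue 2, Green 3, Silver 3

Standard divisor 2819/50 ≈ 56.38; standard quotas: Violet 15.342, Gold 14.367, Red 7.911, Teal 3.264, Blue 2.412, Green 3.601, Silver 3.104.
Rounding down gives 15, 14, 7, 3, 2, 3, 3 = 47 seats, so the divisor must be adjusted.
With modified divisor 52: modified quotas Violet 16.635, Gold 15.577, Red 8.577, Teal 3.538, Blue 2.615, Green 3.904, Silver 3.365.
Rounding down: Violet 16, Gold 15, Red 8, Teal 3, Blue 2, Green 3, Silver 3 (total 50).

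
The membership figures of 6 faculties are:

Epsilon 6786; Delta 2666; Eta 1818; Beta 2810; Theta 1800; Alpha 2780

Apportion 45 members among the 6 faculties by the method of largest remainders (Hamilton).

Epsilon=16, Delta=7, Eta=4, Beta=7, Theta=4, Alpha=7

The standard divisor is 18660/45 ≈ 414.667.
Standard quotas: Epsilon 16.3650, Delta 6.4293, Eta 4.3842, Beta 6.7765, Theta 4.3408, Alpha 6.7042.
Lower quotas: Epsilon 16, Delta 6, Eta 4, Beta 6, Theta 4, Alpha 6 (sum 42, leaving 3 seats).
Remainders in descending order: Beta 0.7765, Alpha 0.7042, Delta 0.4293, Eta 0.3842, Epsilon 0.3650, Theta 0.3408.
Largest remainders: Beta, Alpha, Delta receive the extra seats.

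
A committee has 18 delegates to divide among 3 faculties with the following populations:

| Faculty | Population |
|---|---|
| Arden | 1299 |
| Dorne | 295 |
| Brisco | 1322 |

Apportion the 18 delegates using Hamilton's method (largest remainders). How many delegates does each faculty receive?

Arden=8, Dorne=2, Brisco=8

The standard divisor is 2916/18 = 162.
Standard quotas: Arden 8.019, Dorne 1.821, Brisco 8.160.
Lower quotas: Arden 8, Dorne 1, Brisco 8 (sum 17, leaving 1 seat).
Remainders in descending order: Dorne 0.821, Brisco 0.160, Arden 0.019.
Largest remainder: Dorne receives the extra seat.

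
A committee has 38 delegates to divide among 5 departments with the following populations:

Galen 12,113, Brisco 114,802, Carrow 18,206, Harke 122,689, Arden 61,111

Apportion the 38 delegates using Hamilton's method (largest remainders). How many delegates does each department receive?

Galen: 2, Brisco: 13, Carrow: 2, Harke: 14, Arden: 7

Standard divisor: 328921 ÷ 38 ≈ 8655.816.
Standard quotas: Galen 1.3994, Brisco 13.2630, Carrow 2.1033, Harke 14.1742, Arden 7.0601.
Lower quotas: Galen 1, Brisco 13, Carrow 2, Harke 14, Arden 7 (sum 37, leaving 1 seat).
Remainders in descending order: Galen 0.3994, Brisco 0.2630, Harke 0.1742, Carrow 0.1033, Arden 0.0601.
The surplus seat goes to Galen.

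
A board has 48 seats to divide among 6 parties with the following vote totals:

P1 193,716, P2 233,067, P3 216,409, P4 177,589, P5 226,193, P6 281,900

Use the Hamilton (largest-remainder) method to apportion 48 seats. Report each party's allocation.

P1: 7; P2: 9; P3: 8; P4: 6; P5: 8; P6: 10

The standard divisor is 1328874/48 ≈ 27684.875.
Standard quotas: P1 6.9972, P2 8.4186, P3 7.8169, P4 6.4147, P5 8.1703, P6 10.1825.
Lower quotas: P1 6, P2 8, P3 7, P4 6, P5 8, P6 10 (sum 45, leaving 3 seats).
Remainders in descending order: P1 0.9972, P3 0.8169, P2 0.4186, P4 0.4147, P6 0.1825, P5 0.1703.
Largest remainders: P1, P3, P2 receive the extra seats.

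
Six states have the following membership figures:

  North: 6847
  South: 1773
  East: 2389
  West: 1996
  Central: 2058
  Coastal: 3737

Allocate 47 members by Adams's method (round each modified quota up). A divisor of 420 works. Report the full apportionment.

North: 17; South: 5; East: 6; West: 5; Central: 5; Coastal: 9

With modified divisor 420: modified quotas North 16.302, South 4.221, East 5.688, West 4.752, Central 4.900, Coastal 8.898.
Rounding up: North 17, South 5, East 6, West 5, Central 5, Coastal 9 (total 47).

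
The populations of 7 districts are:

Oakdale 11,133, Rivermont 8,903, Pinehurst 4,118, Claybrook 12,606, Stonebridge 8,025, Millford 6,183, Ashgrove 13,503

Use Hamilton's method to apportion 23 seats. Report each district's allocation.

The standard divisor is 64471/23 ≈ 2803.087.
Standard quotas: Oakdale 3.9717, Rivermont 3.1761, Pinehurst 1.4691, Claybrook 4.4972, Stonebridge 2.8629, Millford 2.2058, Ashgrove 4.8172.
Lower quotas: Oakdale 3, Rivermont 3, Pinehurst 1, Claybrook 4, Stonebridge 2, Millford 2, Ashgrove 4 (sum 19, leaving 4 seats).
Remainders in descending order: Oakdale 0.9717, Stonebridge 0.8629, Ashgrove 0.8172, Claybrook 0.4972, Pinehurst 0.4691, Millford 0.2058, Rivermont 0.1761.
Largest remainders: Oakdale, Stonebridge, Ashgrove, Claybrook receive the extra seats.

Oakdale: 4, Rivermont: 3, Pinehurst: 1, Claybrook: 5, Stonebridge: 3, Millford: 2, Ashgrove: 5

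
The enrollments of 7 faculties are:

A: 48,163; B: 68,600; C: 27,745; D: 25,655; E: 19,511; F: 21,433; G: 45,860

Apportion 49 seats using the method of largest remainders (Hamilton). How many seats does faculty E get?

4

The standard divisor is 256967/49 ≈ 5244.224.
Standard quotas: A 9.1840, B 13.0811, C 5.2906, D 4.8920, E 3.7205, F 4.0870, G 8.7449.
Lower quotas: A 9, B 13, C 5, D 4, E 3, F 4, G 8 (sum 46, leaving 3 seats).
Remainders in descending order: D 0.8920, G 0.7449, E 0.7205, C 0.2906, A 0.1840, F 0.0870, B 0.0811.
Largest remainders: D, G, E receive the extra seats.
E receives 4.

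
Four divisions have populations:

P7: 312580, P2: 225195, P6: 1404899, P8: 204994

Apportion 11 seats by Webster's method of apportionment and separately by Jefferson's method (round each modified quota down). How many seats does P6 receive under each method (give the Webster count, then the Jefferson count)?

Webster: P7 2, P2 1, P6 7, P8 1.
Jefferson: P7 1, P2 1, P6 8, P8 1.
P6 gets 7 under Webster and 8 under Jefferson.

7 and 8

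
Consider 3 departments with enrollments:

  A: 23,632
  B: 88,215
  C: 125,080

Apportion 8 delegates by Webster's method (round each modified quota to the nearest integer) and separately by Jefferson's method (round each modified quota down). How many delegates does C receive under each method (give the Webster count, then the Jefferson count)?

Webster: A 1, B 3, C 4.
Jefferson: A 0, B 3, C 5.
C gets 4 under Webster and 5 under Jefferson.

4 and 5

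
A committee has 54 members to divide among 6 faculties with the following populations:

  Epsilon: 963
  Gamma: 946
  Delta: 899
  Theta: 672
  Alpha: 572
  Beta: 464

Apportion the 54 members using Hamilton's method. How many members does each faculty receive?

Standard divisor: 4516 ÷ 54 ≈ 83.63.
Standard quotas: Epsilon 11.515, Gamma 11.312, Delta 10.750, Theta 8.035, Alpha 6.840, Beta 5.548.
Lower quotas: Epsilon 11, Gamma 11, Delta 10, Theta 8, Alpha 6, Beta 5 (sum 51, leaving 3 seats).
Remainders in descending order: Alpha 0.840, Delta 0.750, Beta 0.548, Epsilon 0.515, Gamma 0.312, Theta 0.035.
Largest remainders: Alpha, Delta, Beta receive the extra seats.

Epsilon 11; Gamma 11; Delta 11; Theta 8; Alpha 7; Beta 6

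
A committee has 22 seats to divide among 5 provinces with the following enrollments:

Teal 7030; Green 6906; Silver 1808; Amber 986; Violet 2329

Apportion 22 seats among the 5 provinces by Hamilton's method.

Total 19059; standard divisor 19059/22 ≈ 866.318.
Standard quotas: Teal 8.1148, Green 7.9717, Silver 2.0870, Amber 1.1381, Violet 2.6884.
Lower quotas: Teal 8, Green 7, Silver 2, Amber 1, Violet 2 (sum 20, leaving 2 seats).
Remainders in descending order: Green 0.9717, Violet 0.6884, Amber 0.1381, Teal 0.1148, Silver 0.0870.
Largest remainders: Green, Violet receive the extra seats.

Teal=8, Green=8, Silver=2, Amber=1, Violet=3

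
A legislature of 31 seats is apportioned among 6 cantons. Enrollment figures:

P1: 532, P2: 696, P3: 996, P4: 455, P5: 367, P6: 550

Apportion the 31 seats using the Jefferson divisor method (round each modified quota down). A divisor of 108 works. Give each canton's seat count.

With modified divisor 108: modified quotas P1 4.926, P2 6.444, P3 9.222, P4 4.213, P5 3.398, P6 5.093.
Rounding down: P1 4, P2 6, P3 9, P4 4, P5 3, P6 5 (total 31).

P1 4, P2 6, P3 9, P4 4, P5 3, P6 5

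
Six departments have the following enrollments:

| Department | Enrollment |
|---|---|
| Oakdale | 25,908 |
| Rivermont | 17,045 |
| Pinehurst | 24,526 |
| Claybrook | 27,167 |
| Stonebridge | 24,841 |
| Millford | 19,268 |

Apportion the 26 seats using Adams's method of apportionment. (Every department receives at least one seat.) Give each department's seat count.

Standard divisor 138755/26 ≈ 5336.731; standard quotas: Oakdale 4.855, Rivermont 3.194, Pinehurst 4.596, Claybrook 5.091, Stonebridge 4.655, Millford 3.610.
Rounding up gives 5, 4, 5, 6, 5, 4 = 29 seats, so the divisor must be adjusted.
With modified divisor 6170: modified quotas Oakdale 4.199, Rivermont 2.763, Pinehurst 3.975, Claybrook 4.403, Stonebridge 4.026, Millford 3.123.
Rounding up: Oakdale 5, Rivermont 3, Pinehurst 4, Claybrook 5, Stonebridge 5, Millford 4 (total 26).

Oakdale 5, Rivermont 3, Pinehurst 4, Claybrook 5, Stonebridge 5, Millford 4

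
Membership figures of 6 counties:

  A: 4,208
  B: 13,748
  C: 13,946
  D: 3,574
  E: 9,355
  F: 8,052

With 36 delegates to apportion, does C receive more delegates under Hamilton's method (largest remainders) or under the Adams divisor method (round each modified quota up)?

Hamilton: A 3, B 9, C 10, D 2, E 6, F 6.
Adams: A 3, B 9, C 9, D 3, E 6, F 6.
C gets 10 under Hamilton and 9 under Adams.

Hamilton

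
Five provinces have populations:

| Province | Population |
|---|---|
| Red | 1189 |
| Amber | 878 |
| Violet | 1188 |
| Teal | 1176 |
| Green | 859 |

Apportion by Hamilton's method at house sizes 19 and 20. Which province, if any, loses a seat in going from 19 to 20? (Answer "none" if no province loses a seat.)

At 19 seats: Red 5, Amber 3, Violet 4, Teal 4, Green 3.
At 20 seats: Red 5, Amber 3, Violet 5, Teal 4, Green 3.
No province's allocation decreased.

none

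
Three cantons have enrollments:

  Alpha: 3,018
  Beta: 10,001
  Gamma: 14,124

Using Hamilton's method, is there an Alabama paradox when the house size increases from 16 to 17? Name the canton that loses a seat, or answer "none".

At 16 seats: Alpha 2, Beta 6, Gamma 8.
At 17 seats: Alpha 2, Beta 6, Gamma 9.
No canton's allocation decreased.

none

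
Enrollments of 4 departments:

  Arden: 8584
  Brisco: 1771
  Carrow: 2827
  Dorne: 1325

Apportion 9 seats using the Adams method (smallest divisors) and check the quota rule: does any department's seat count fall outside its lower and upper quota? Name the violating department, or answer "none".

none

Standard quotas: Arden 5.325, Brisco 1.099, Carrow 1.754, Dorne 0.822.
Adams allocation: Arden 5, Brisco 1, Carrow 2, Dorne 1.
Every allocation lies between the lower and upper quota.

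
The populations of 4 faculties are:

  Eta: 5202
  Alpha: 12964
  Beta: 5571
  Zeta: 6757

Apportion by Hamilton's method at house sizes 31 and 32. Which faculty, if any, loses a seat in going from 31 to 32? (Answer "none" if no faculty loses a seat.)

At 31 seats: Eta 5, Alpha 13, Beta 6, Zeta 7.
At 32 seats: Eta 5, Alpha 14, Beta 6, Zeta 7.
No faculty's allocation decreased.

none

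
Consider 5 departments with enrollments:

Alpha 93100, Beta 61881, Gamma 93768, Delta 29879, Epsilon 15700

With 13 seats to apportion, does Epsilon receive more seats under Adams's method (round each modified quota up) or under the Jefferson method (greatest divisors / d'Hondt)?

Adams

Adams: Alpha 4, Beta 3, Gamma 4, Delta 1, Epsilon 1.
Jefferson: Alpha 4, Beta 3, Gamma 5, Delta 1, Epsilon 0.
Epsilon gets 1 under Adams and 0 under Jefferson.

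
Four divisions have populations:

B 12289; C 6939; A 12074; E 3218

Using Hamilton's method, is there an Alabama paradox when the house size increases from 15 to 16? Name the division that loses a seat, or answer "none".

At 15 seats: B 5, C 3, A 5, E 2.
At 16 seats: B 6, C 3, A 6, E 1.
E drops from 2 to 1.

E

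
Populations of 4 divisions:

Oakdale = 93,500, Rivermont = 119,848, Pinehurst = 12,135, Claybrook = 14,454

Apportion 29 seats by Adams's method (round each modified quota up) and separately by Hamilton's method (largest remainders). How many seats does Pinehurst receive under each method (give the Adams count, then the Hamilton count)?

Adams: Oakdale 11, Rivermont 14, Pinehurst 2, Claybrook 2.
Hamilton: Oakdale 11, Rivermont 15, Pinehurst 1, Claybrook 2.
Pinehurst gets 2 under Adams and 1 under Hamilton.

2 and 1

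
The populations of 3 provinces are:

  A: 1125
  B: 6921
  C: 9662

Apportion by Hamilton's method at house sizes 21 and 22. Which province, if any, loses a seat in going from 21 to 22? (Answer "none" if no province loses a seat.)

At 21 seats: A 1, B 8, C 12.
At 22 seats: A 1, B 9, C 12.
No province's allocation decreased.

none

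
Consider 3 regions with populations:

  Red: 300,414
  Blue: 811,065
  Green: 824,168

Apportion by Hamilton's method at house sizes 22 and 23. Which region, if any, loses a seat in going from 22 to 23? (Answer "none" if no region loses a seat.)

Red

At 22 seats: Red 4, Blue 9, Green 9.
At 23 seats: Red 3, Blue 10, Green 10.
Red drops from 4 to 3.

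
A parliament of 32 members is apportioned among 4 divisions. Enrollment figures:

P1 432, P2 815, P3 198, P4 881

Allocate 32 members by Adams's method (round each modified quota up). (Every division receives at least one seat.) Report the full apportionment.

Standard divisor 2326/32 ≈ 72.688; standard quotas: P1 5.943, P2 11.212, P3 2.724, P4 12.120.
Rounding up gives 6, 12, 3, 13 = 34 seats, so the divisor must be adjusted.
With modified divisor 77: modified quotas P1 5.610, P2 10.584, P3 2.571, P4 11.442.
Rounding up: P1 6, P2 11, P3 3, P4 12 (total 32).

P1: 6, P2: 11, P3: 3, P4: 12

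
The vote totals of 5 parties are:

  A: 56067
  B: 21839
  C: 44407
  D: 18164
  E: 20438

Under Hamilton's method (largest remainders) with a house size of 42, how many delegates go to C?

11

The standard divisor is 160915/42 ≈ 3831.31.
Standard quotas: A 14.6339, B 5.7001, C 11.5906, D 4.7409, E 5.3345.
Lower quotas: A 14, B 5, C 11, D 4, E 5 (sum 39, leaving 3 seats).
Remainders in descending order: D 0.7409, B 0.7001, A 0.6339, C 0.5906, E 0.3345.
Largest remainders: D, B, A receive the extra seats.
C receives 11.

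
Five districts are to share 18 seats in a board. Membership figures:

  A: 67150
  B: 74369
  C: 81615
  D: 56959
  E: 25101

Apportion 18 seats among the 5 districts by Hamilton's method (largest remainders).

Standard divisor: 305194 ÷ 18 ≈ 16955.222.
Standard quotas: A 3.9604, B 4.3862, C 4.8136, D 3.3594, E 1.4804.
Lower quotas: A 3, B 4, C 4, D 3, E 1 (sum 15, leaving 3 seats).
Remainders in descending order: A 0.9604, C 0.8136, E 0.4804, B 0.3862, D 0.3594.
Largest remainders: A, C, E receive the extra seats.

A: 4, B: 4, C: 5, D: 3, E: 2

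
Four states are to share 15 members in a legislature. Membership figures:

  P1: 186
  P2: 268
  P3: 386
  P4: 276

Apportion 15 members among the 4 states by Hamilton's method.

The standard divisor is 1116/15 ≈ 74.4.
Standard quotas: P1 2.500, P2 3.602, P3 5.188, P4 3.710.
Lower quotas: P1 2, P2 3, P3 5, P4 3 (sum 13, leaving 2 seats).
Remainders in descending order: P4 0.710, P2 0.602, P1 0.500, P3 0.188.
Largest remainders: P4, P2 receive the extra seats.

P1 2, P2 4, P3 5, P4 4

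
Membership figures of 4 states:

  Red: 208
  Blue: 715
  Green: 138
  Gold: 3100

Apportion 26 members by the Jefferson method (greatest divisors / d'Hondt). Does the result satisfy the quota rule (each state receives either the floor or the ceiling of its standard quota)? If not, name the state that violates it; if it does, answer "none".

Standard quotas: Red 1.300, Blue 4.468, Green 0.862, Gold 19.370.
Jefferson allocation: Red 1, Blue 4, Green 0, Gold 21.
Gold has quota 19.370 (lower 19, upper 20) but receives 21 — outside the quota interval.

Gold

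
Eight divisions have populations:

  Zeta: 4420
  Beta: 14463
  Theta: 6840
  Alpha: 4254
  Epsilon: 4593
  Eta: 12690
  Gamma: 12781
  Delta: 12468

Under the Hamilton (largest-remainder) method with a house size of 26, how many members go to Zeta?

2

Total 72509; standard divisor 72509/26 ≈ 2788.808.
Standard quotas: Zeta 1.5849, Beta 5.1861, Theta 2.4527, Alpha 1.5254, Epsilon 1.6469, Eta 4.5503, Gamma 4.5830, Delta 4.4707.
Lower quotas: Zeta 1, Beta 5, Theta 2, Alpha 1, Epsilon 1, Eta 4, Gamma 4, Delta 4 (sum 22, leaving 4 seats).
Remainders in descending order: Epsilon 0.6469, Zeta 0.5849, Gamma 0.5830, Eta 0.5503, Alpha 0.5254, Delta 0.4707, Theta 0.4527, Beta 0.1861.
Largest remainders: Epsilon, Zeta, Gamma, Eta receive the extra seats.
Zeta receives 2.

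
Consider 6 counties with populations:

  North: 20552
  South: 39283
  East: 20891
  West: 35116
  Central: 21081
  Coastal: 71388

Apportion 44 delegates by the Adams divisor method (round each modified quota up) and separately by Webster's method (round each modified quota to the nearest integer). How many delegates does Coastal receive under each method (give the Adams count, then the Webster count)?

Adams: North 5, South 8, East 5, West 7, Central 5, Coastal 14.
Webster: North 4, South 8, East 4, West 8, Central 5, Coastal 15.
Coastal gets 14 under Adams and 15 under Webster.

14 and 15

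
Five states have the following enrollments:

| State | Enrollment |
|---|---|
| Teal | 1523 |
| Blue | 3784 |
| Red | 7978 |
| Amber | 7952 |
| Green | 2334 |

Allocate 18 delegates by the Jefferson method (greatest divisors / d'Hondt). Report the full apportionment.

Standard divisor 23571/18 ≈ 1309.5; standard quotas: Teal 1.163, Blue 2.890, Red 6.092, Amber 6.073, Green 1.782.
Rounding down gives 1, 2, 6, 6, 1 = 16 seats, so the divisor must be adjusted.
With modified divisor 1150: modified quotas Teal 1.324, Blue 3.290, Red 6.937, Amber 6.915, Green 2.030.
Rounding down: Teal 1, Blue 3, Red 6, Amber 6, Green 2 (total 18).

Teal 1, Blue 3, Red 6, Amber 6, Green 2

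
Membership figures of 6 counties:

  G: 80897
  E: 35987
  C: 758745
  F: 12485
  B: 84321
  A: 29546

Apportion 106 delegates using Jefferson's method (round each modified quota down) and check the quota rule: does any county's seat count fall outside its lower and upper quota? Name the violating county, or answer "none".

C

Standard quotas: G 8.558, E 3.807, C 80.268, F 1.321, B 8.920, A 3.126.
Jefferson allocation: G 8, E 3, C 82, F 1, B 9, A 3.
C has quota 80.268 (lower 80, upper 81) but receives 82 — outside the quota interval.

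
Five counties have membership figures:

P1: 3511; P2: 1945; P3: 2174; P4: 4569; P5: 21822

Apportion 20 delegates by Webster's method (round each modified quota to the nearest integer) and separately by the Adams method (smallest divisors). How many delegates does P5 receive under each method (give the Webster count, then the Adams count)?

13 and 12

Webster: P1 2, P2 1, P3 1, P4 3, P5 13.
Adams: P1 2, P2 1, P3 2, P4 3, P5 12.
P5 gets 13 under Webster and 12 under Adams.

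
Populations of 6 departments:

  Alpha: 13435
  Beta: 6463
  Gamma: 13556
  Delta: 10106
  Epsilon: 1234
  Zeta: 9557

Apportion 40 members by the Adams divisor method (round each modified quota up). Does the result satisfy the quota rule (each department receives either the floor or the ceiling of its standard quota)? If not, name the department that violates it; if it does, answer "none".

Standard quotas: Alpha 9.888, Beta 4.756, Gamma 9.977, Delta 7.438, Epsilon 0.908, Zeta 7.034.
Adams allocation: Alpha 10, Beta 5, Gamma 10, Delta 7, Epsilon 1, Zeta 7.
Every allocation lies between the lower and upper quota.

none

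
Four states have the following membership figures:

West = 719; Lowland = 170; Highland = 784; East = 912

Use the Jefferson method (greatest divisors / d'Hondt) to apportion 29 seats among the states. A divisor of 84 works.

With modified divisor 84: modified quotas West 8.560, Lowland 2.024, Highland 9.333, East 10.857.
Rounding down: West 8, Lowland 2, Highland 9, East 10 (total 29).

West 8; Lowland 2; Highland 9; East 10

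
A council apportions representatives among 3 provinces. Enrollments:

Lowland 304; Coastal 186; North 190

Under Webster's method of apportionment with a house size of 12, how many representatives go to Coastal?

Standard divisor 680/12 ≈ 56.667; standard quotas: Lowland 5.365, Coastal 3.282, North 3.353.
Rounding to the nearest integer gives 5, 3, 3 = 11 seats, so the divisor must be adjusted.
With modified divisor 55: modified quotas Lowland 5.527, Coastal 3.382, North 3.455.
Rounding to the nearest integer: Lowland 6, Coastal 3, North 3 (total 12).
Coastal receives 3.

3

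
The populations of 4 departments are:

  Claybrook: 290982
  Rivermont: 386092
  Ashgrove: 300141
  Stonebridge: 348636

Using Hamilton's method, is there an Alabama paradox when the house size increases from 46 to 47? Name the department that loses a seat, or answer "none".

At 46 seats: Claybrook 10, Rivermont 13, Ashgrove 11, Stonebridge 12.
At 47 seats: Claybrook 10, Rivermont 14, Ashgrove 11, Stonebridge 12.
No department's allocation decreased.

none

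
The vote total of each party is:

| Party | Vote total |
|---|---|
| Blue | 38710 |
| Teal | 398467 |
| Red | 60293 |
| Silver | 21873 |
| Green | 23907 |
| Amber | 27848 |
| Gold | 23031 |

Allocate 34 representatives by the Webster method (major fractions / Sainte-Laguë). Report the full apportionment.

Standard divisor 594129/34 ≈ 17474.382; standard quotas: Blue 2.215, Teal 22.803, Red 3.450, Silver 1.252, Green 1.368, Amber 1.594, Gold 1.318.
Rounding to the nearest integer gives 2, 23, 3, 1, 1, 2, 1 = 33 seats, so the divisor must be adjusted.
With modified divisor 17100: modified quotas Blue 2.264, Teal 23.302, Red 3.526, Silver 1.279, Green 1.398, Amber 1.629, Gold 1.347.
Rounding to the nearest integer: Blue 2, Teal 23, Red 4, Silver 1, Green 1, Amber 2, Gold 1 (total 34).

Blue 2; Teal 23; Red 4; Silver 1; Green 1; Amber 2; Gold 1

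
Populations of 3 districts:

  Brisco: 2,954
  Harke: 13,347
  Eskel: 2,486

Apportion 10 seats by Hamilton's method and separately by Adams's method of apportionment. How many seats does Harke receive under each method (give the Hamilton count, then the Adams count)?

7 and 6

Hamilton: Brisco 2, Harke 7, Eskel 1.
Adams: Brisco 2, Harke 6, Eskel 2.
Harke gets 7 under Hamilton and 6 under Adams.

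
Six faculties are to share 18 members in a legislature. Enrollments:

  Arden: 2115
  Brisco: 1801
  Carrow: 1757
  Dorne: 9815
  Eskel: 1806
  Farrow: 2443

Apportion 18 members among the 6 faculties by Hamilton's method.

Standard divisor: 19737 ÷ 18 ≈ 1096.5.
Standard quotas: Arden 1.9289, Brisco 1.6425, Carrow 1.6024, Dorne 8.9512, Eskel 1.6471, Farrow 2.2280.
Lower quotas: Arden 1, Brisco 1, Carrow 1, Dorne 8, Eskel 1, Farrow 2 (sum 14, leaving 4 seats).
Remainders in descending order: Dorne 0.9512, Arden 0.9289, Eskel 0.6471, Brisco 0.6425, Carrow 0.6024, Farrow 0.2280.
Largest remainders: Dorne, Arden, Eskel, Brisco receive the extra seats.

Arden: 2; Brisco: 2; Carrow: 1; Dorne: 9; Eskel: 2; Farrow: 2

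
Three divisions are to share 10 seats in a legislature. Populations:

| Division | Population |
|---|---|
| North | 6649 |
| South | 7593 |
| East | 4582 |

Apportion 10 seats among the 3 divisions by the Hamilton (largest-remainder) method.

North 4, South 4, East 2

Standard divisor: 18824 ÷ 10 ≈ 1882.4.
Standard quotas: North 3.5322, South 4.0337, East 2.4341.
Lower quotas: North 3, South 4, East 2 (sum 9, leaving 1 seat).
Remainders in descending order: North 0.5322, East 0.4341, South 0.0337.
The surplus seat goes to North.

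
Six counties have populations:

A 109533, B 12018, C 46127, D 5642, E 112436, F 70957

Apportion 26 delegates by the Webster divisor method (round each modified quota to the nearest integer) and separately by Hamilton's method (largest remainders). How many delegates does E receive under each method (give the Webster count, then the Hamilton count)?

Webster: A 8, B 1, C 3, D 0, E 9, F 5.
Hamilton: A 8, B 1, C 3, D 1, E 8, F 5.
E gets 9 under Webster and 8 under Hamilton.

9 and 8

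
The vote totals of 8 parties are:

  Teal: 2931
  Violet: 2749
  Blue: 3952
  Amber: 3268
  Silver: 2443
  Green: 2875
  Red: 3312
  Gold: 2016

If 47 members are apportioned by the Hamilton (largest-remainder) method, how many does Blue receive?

Standard divisor: 23546 ÷ 47 ≈ 500.979.
Standard quotas: Teal 5.851, Violet 5.487, Blue 7.889, Amber 6.523, Silver 4.876, Green 5.739, Red 6.611, Gold 4.024.
Lower quotas: Teal 5, Violet 5, Blue 7, Amber 6, Silver 4, Green 5, Red 6, Gold 4 (sum 42, leaving 5 seats).
Remainders in descending order: Blue 0.889, Silver 0.876, Teal 0.851, Green 0.739, Red 0.611, Amber 0.523, Violet 0.487, Gold 0.024.
Largest remainders: Blue, Silver, Teal, Green, Red receive the extra seats.
Blue receives 8.

8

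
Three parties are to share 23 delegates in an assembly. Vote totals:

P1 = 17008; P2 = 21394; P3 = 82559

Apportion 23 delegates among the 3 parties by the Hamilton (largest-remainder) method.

The standard divisor is 120961/23 ≈ 5259.174.
Standard quotas: P1 3.2340, P2 4.0679, P3 15.6981.
Lower quotas: P1 3, P2 4, P3 15 (sum 22, leaving 1 seat).
Remainders in descending order: P3 0.6981, P1 0.2340, P2 0.0679.
Largest remainder: P3 receives the extra seat.

P1 3, P2 4, P3 16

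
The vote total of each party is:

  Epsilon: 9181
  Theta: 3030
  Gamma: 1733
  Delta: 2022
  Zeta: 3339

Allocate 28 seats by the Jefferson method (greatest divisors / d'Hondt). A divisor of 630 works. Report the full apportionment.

With modified divisor 630: modified quotas Epsilon 14.573, Theta 4.810, Gamma 2.751, Delta 3.210, Zeta 5.300.
Rounding down: Epsilon 14, Theta 4, Gamma 2, Delta 3, Zeta 5 (total 28).

Epsilon=14, Theta=4, Gamma=2, Delta=3, Zeta=5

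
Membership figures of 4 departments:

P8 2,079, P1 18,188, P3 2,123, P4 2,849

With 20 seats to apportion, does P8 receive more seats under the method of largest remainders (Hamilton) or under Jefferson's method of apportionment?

Hamilton: P8 2, P1 14, P3 2, P4 2.
Jefferson: P8 1, P1 16, P3 1, P4 2.
P8 gets 2 under Hamilton and 1 under Jefferson.

Hamilton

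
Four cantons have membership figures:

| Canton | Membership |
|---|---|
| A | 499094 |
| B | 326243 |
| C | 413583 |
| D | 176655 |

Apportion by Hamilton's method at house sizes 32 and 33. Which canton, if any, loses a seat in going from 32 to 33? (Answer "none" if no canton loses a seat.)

At 32 seats: A 11, B 8, C 9, D 4.
At 33 seats: A 12, B 7, C 10, D 4.
B drops from 8 to 7.

B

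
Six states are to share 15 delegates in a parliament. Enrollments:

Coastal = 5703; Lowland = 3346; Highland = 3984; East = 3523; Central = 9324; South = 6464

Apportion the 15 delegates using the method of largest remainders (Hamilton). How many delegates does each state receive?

Total 32344; standard divisor 32344/15 ≈ 2156.267.
Standard quotas: Coastal 2.6448, Lowland 1.5518, Highland 1.8476, East 1.6338, Central 4.3241, South 2.9978.
Lower quotas: Coastal 2, Lowland 1, Highland 1, East 1, Central 4, South 2 (sum 11, leaving 4 seats).
Remainders in descending order: South 0.9978, Highland 0.8476, Coastal 0.6448, East 0.6338, Lowland 0.5518, Central 0.3241.
The surplus seats go to South, Highland, Coastal, East.

Coastal=3, Lowland=1, Highland=2, East=2, Central=4, South=3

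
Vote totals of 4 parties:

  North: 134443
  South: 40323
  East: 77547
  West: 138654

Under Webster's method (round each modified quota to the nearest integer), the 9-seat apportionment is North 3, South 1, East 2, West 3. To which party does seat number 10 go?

Priority for the next seat is population ÷ (current seats + 0.5).
Priorities: North 38412.286, South 26882.000, East 31018.800, West 39615.429.
Highest priority: West.

West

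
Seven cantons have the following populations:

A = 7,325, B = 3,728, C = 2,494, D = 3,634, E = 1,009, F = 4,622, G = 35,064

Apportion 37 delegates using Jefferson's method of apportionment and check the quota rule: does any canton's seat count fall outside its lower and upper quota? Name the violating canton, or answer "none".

Standard quotas: A 4.683, B 2.383, C 1.594, D 2.323, E 0.645, F 2.955, G 22.416.
Jefferson allocation: A 5, B 2, C 1, D 2, E 0, F 3, G 24.
G has quota 22.416 (lower 22, upper 23) but receives 24 — outside the quota interval.

G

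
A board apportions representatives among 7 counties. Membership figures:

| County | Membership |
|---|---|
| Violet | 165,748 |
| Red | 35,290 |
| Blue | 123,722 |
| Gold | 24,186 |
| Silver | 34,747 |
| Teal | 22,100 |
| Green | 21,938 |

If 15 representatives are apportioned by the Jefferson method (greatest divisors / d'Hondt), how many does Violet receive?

7

Standard divisor 427731/15 ≈ 28515.4; standard quotas: Violet 5.813, Red 1.238, Blue 4.339, Gold 0.848, Silver 1.219, Teal 0.775, Green 0.769.
Rounding down gives 5, 1, 4, 0, 1, 0, 0 = 11 seats, so the divisor must be adjusted.
With modified divisor 22900: modified quotas Violet 7.238, Red 1.541, Blue 5.403, Gold 1.056, Silver 1.517, Teal 0.965, Green 0.958.
Rounding down: Violet 7, Red 1, Blue 5, Gold 1, Silver 1, Teal 0, Green 0 (total 15).
Violet receives 7.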